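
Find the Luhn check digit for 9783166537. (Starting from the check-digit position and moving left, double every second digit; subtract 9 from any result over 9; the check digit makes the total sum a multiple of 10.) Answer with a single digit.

3

Partial digits right→left: 7 3 5 6 6 1 3 8 7 9
Double every second digit counting from the check-digit position (so the 1st, 3rd, 5th, ... of the partial from the right).
  doubled (with −9 where >9): 5 1 3 6 5 → sum 20
  kept as-is: 3 6 1 8 9 → sum 27
Total = 20 + 27 = 47.
Check digit = (10 − (47 mod 10)) mod 10 = 3.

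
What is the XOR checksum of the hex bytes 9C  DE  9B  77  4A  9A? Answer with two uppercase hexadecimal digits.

7E

XOR the bytes together:
  start with 0x9C
  0x9C ⊕ 0xDE = 0x42
  0x42 ⊕ 0x9B = 0xD9
  0xD9 ⊕ 0x77 = 0xAE
  0xAE ⊕ 0x4A = 0xE4
  0xE4 ⊕ 0x9A = 0x7E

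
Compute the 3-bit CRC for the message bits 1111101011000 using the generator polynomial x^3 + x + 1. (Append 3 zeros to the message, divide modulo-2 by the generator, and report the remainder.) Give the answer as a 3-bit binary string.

111

Append 3 zeros: 1111101011000000. Divide by 1011 (XOR where the leading bit is 1):
  pos 0: 1111 XOR 1011 = 0100
  pos 1: 1001 XOR 1011 = 0010
  pos 3: 1001 XOR 1011 = 0010
  pos 5: 1001 XOR 1011 = 0010
  pos 7: 1010 XOR 1011 = 0001
  pos 10: 1000 XOR 1011 = 0011
  pos 12: 1100 XOR 1011 = 0111
Remainder (last 3 bits) = 111. This is the CRC / FCS.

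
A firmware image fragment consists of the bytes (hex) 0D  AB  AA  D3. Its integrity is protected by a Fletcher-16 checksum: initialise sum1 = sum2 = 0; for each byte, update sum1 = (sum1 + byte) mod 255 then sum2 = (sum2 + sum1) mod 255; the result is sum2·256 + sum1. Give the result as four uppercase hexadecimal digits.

Running sums (mod 255):
  after byte 0 (0D): sum1=13, sum2=13
  after byte 1 (AB): sum1=184, sum2=197
  after byte 2 (AA): sum1=99, sum2=41
  after byte 3 (D3): sum1=55, sum2=96
Checksum = sum2·256 + sum1 = 96·256 + 55 = 24631 = 0x6037.

6037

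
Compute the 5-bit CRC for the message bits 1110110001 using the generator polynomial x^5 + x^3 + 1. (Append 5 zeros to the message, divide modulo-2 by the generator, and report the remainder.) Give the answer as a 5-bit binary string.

01111

Append 5 zeros: 111011000100000. Divide by 101001 (XOR where the leading bit is 1):
  pos 0: 111011 XOR 101001 = 010010
  pos 1: 100100 XOR 101001 = 001101
  pos 3: 110100 XOR 101001 = 011101
  pos 4: 111011 XOR 101001 = 010010
  pos 5: 100100 XOR 101001 = 001101
  pos 7: 110100 XOR 101001 = 011101
  pos 8: 111010 XOR 101001 = 010011
  pos 9: 100110 XOR 101001 = 001111
Remainder (last 5 bits) = 01111. This is the CRC / FCS.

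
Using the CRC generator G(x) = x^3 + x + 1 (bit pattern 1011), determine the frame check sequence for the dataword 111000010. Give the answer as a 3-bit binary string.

111

Append 3 zeros: 111000010000. Divide by 1011 (XOR where the leading bit is 1):
  pos 0: 1110 XOR 1011 = 0101
  pos 1: 1010 XOR 1011 = 0001
  pos 4: 1001 XOR 1011 = 0010
  pos 6: 1000 XOR 1011 = 0011
  pos 8: 1100 XOR 1011 = 0111
Remainder (last 3 bits) = 111. This is the CRC / FCS.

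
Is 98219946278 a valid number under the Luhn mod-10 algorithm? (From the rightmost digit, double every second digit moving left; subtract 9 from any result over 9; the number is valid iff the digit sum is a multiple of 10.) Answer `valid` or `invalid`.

From the right, keep odd positions and double even positions (subtract 9 from any doubled value over 9):
  doubled (positions 2,4,...): 5 3 9 2 7 → sum 26
  kept (positions 1,3,...): 8 2 4 9 2 9 → sum 34
Total = 60.
60 mod 10 = 0, so the number is valid.

valid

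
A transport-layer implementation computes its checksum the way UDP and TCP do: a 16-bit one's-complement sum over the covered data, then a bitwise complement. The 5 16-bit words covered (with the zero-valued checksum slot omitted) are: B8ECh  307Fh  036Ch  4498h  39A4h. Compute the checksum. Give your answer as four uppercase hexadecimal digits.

94EB

One's-complement addition (fold any carry out of bit 15 back into bit 0):
  0xB8EC + 0x307F = 0x0E96B
  0xE96B + 0x036C = 0x0ECD7
  0xECD7 + 0x4498 = 0x1316F → wrap carry → 0x3170
  0x3170 + 0x39A4 = 0x06B14
One's-complement sum = 0x6B14.
Checksum = ~0x6B14 & 0xFFFF = 0x94EB.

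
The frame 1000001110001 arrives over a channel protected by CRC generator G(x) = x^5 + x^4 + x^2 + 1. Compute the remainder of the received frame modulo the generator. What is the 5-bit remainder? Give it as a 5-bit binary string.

00111

Modulo-2 division of 1000001110001 by 110101:
  pos 0: 100000 XOR 110101 = 010101
  pos 1: 101011 XOR 110101 = 011110
  pos 2: 111101 XOR 110101 = 001000
  pos 4: 100010 XOR 110101 = 010111
  pos 5: 101110 XOR 110101 = 011011
  pos 6: 110110 XOR 110101 = 000011
Remainder = 00111 (nonzero — an error is detected).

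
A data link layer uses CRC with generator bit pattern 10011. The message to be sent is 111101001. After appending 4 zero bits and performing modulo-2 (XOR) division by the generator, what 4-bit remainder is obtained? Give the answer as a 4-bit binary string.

Append 4 zeros: 1111010010000. Divide by 10011 (XOR where the leading bit is 1):
  pos 0: 11110 XOR 10011 = 01101
  pos 1: 11011 XOR 10011 = 01000
  pos 2: 10000 XOR 10011 = 00011
  pos 5: 11010 XOR 10011 = 01001
  pos 6: 10010 XOR 10011 = 00001
Remainder (last 4 bits) = 0100. This is the CRC / FCS.

0100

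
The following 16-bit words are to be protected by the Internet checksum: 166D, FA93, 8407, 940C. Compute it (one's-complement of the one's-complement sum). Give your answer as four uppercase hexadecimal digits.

D6EA

One's-complement addition (fold any carry out of bit 15 back into bit 0):
  0x166D + 0xFA93 = 0x11100 → wrap carry → 0x1101
  0x1101 + 0x8407 = 0x09508
  0x9508 + 0x940C = 0x12914 → wrap carry → 0x2915
One's-complement sum = 0x2915.
Checksum = ~0x2915 & 0xFFFF = 0xD6EA.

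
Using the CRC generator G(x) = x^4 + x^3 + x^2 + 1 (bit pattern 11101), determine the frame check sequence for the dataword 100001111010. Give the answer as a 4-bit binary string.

1010

Append 4 zeros: 1000011110100000. Divide by 11101 (XOR where the leading bit is 1):
  pos 0: 10000 XOR 11101 = 01101
  pos 1: 11011 XOR 11101 = 00110
  pos 3: 11011 XOR 11101 = 00110
  pos 5: 11010 XOR 11101 = 00111
  pos 7: 11110 XOR 11101 = 00011
  pos 10: 11000 XOR 11101 = 00101
Remainder (last 4 bits) = 1010. This is the CRC / FCS.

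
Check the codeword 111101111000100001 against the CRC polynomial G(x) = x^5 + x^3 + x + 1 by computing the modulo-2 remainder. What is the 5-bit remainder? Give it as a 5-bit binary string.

Modulo-2 division of 111101111000100001 by 101011:
  pos 0: 111101 XOR 101011 = 010110
  pos 1: 101101 XOR 101011 = 000110
  pos 4: 110110 XOR 101011 = 011101
  pos 5: 111010 XOR 101011 = 010001
  pos 6: 100010 XOR 101011 = 001001
  pos 8: 100110 XOR 101011 = 001101
  pos 10: 110100 XOR 101011 = 011111
  pos 11: 111110 XOR 101011 = 010101
  pos 12: 101011 XOR 101011 = 000000
Remainder = 00000 (zero — the frame passes the CRC check).

00000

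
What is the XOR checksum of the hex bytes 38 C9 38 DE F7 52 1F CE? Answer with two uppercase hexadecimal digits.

63

XOR the bytes together:
  start with 0x38
  0x38 ⊕ 0xC9 = 0xF1
  0xF1 ⊕ 0x38 = 0xC9
  0xC9 ⊕ 0xDE = 0x17
  0x17 ⊕ 0xF7 = 0xE0
  0xE0 ⊕ 0x52 = 0xB2
  0xB2 ⊕ 0x1F = 0xAD
  0xAD ⊕ 0xCE = 0x63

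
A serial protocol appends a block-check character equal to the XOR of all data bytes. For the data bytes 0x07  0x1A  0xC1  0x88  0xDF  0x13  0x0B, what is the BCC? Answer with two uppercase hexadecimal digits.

XOR the bytes together:
  start with 0x07
  0x07 ⊕ 0x1A = 0x1D
  0x1D ⊕ 0xC1 = 0xDC
  0xDC ⊕ 0x88 = 0x54
  0x54 ⊕ 0xDF = 0x8B
  0x8B ⊕ 0x13 = 0x98
  0x98 ⊕ 0x0B = 0x93

93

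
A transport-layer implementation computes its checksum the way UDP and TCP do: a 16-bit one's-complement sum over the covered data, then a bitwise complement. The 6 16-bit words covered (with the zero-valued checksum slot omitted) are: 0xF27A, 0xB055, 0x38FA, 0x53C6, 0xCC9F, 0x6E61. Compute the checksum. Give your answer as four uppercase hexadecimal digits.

956D

One's-complement addition (fold any carry out of bit 15 back into bit 0):
  0xF27A + 0xB055 = 0x1A2CF → wrap carry → 0xA2D0
  0xA2D0 + 0x38FA = 0x0DBCA
  0xDBCA + 0x53C6 = 0x12F90 → wrap carry → 0x2F91
  0x2F91 + 0xCC9F = 0x0FC30
  0xFC30 + 0x6E61 = 0x16A91 → wrap carry → 0x6A92
One's-complement sum = 0x6A92.
Checksum = ~0x6A92 & 0xFFFF = 0x956D.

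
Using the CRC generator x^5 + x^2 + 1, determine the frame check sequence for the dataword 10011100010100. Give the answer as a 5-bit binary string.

Append 5 zeros: 1001110001010000000. Divide by 100101 (XOR where the leading bit is 1):
  pos 0: 100111 XOR 100101 = 000010
  pos 4: 100001 XOR 100101 = 000100
  pos 7: 100010 XOR 100101 = 000111
  pos 10: 111000 XOR 100101 = 011101
  pos 11: 111010 XOR 100101 = 011111
  pos 12: 111110 XOR 100101 = 011011
  pos 13: 110110 XOR 100101 = 010011
Remainder (last 5 bits) = 10011. This is the CRC / FCS.

10011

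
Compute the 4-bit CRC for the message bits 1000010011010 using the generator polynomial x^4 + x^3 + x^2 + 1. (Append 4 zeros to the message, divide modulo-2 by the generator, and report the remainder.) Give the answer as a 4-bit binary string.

1101

Append 4 zeros: 10000100110100000. Divide by 11101 (XOR where the leading bit is 1):
  pos 0: 10000 XOR 11101 = 01101
  pos 1: 11011 XOR 11101 = 00110
  pos 3: 11000 XOR 11101 = 00101
  pos 5: 10111 XOR 11101 = 01010
  pos 6: 10100 XOR 11101 = 01001
  pos 7: 10011 XOR 11101 = 01110
  pos 8: 11100 XOR 11101 = 00001
  pos 12: 10000 XOR 11101 = 01101
Remainder (last 4 bits) = 1101. This is the CRC / FCS.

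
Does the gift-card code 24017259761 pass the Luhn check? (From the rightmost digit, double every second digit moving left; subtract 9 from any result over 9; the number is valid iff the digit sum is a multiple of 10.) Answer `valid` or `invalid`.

From the right, keep odd positions and double even positions (subtract 9 from any doubled value over 9):
  doubled (positions 2,4,...): 3 9 4 2 8 → sum 26
  kept (positions 1,3,...): 1 7 5 7 0 2 → sum 22
Total = 48.
48 mod 10 = 8, so the number is invalid.

invalid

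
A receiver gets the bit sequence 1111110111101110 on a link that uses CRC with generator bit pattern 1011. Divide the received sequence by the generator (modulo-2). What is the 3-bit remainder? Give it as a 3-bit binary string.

Modulo-2 division of 1111110111101110 by 1011:
  pos 0: 1111 XOR 1011 = 0100
  pos 1: 1001 XOR 1011 = 0010
  pos 3: 1010 XOR 1011 = 0001
  pos 6: 1111 XOR 1011 = 0100
  pos 7: 1001 XOR 1011 = 0010
  pos 9: 1001 XOR 1011 = 0010
  pos 11: 1011 XOR 1011 = 0000
Remainder = 000 (zero — the frame passes the CRC check).

000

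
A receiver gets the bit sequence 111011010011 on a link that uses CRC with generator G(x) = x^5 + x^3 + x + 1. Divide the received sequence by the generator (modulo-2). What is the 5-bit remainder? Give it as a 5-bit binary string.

00000

Modulo-2 division of 111011010011 by 101011:
  pos 0: 111011 XOR 101011 = 010000
  pos 1: 100000 XOR 101011 = 001011
  pos 3: 101110 XOR 101011 = 000101
  pos 6: 101011 XOR 101011 = 000000
Remainder = 00000 (zero — the frame passes the CRC check).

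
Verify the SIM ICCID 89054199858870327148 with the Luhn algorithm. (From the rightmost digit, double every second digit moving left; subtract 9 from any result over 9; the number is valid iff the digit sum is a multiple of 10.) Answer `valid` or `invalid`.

valid

From the right, keep odd positions and double even positions (subtract 9 from any doubled value over 9):
  doubled (positions 2,4,...): 8 5 6 5 7 7 9 8 0 7 → sum 62
  kept (positions 1,3,...): 8 1 2 0 8 5 9 1 5 9 → sum 48
Total = 110.
110 mod 10 = 0, so the number is valid.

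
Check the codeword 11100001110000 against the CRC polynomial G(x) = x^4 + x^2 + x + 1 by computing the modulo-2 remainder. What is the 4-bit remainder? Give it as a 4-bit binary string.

0000

Modulo-2 division of 11100001110000 by 10111:
  pos 0: 11100 XOR 10111 = 01011
  pos 1: 10110 XOR 10111 = 00001
  pos 5: 10111 XOR 10111 = 00000
Remainder = 0000 (zero — the frame passes the CRC check).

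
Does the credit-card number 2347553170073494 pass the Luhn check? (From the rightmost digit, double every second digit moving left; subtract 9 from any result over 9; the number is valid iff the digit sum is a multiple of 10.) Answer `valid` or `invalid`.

valid

From the right, keep odd positions and double even positions (subtract 9 from any doubled value over 9):
  doubled (positions 2,4,...): 9 6 0 5 6 1 8 4 → sum 39
  kept (positions 1,3,...): 4 4 7 0 1 5 7 3 → sum 31
Total = 70.
70 mod 10 = 0, so the number is valid.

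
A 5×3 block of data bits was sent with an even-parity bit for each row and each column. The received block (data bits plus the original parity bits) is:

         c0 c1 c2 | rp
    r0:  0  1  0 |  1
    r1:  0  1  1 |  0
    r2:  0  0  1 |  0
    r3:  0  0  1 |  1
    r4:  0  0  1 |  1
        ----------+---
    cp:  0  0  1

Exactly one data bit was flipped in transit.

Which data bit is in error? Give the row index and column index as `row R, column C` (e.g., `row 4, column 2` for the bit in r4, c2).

Recompute each row's even parity and compare to rp:
  r0: data parity 1, sent rp 1 → ok
  r1: data parity 0, sent rp 0 → ok
  r2: data parity 1, sent rp 0 → mismatch
  r3: data parity 1, sent rp 1 → ok
  r4: data parity 1, sent rp 1 → ok
Recompute each column's even parity and compare to cp:
  c0: data parity 0, sent cp 0 → ok
  c1: data parity 0, sent cp 0 → ok
  c2: data parity 0, sent cp 1 → mismatch
Exactly one row (r2) and one column (c2) fail → the flipped bit is at their intersection.

row 2, column 2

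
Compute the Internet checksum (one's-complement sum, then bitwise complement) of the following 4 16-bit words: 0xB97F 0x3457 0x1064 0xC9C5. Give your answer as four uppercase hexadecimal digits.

37FF

One's-complement addition (fold any carry out of bit 15 back into bit 0):
  0xB97F + 0x3457 = 0x0EDD6
  0xEDD6 + 0x1064 = 0x0FE3A
  0xFE3A + 0xC9C5 = 0x1C7FF → wrap carry → 0xC800
One's-complement sum = 0xC800.
Checksum = ~0xC800 & 0xFFFF = 0x37FF.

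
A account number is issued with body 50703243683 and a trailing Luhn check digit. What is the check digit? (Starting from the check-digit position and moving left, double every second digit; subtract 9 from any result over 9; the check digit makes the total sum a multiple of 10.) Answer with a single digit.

Partial digits right→left: 3 8 6 3 4 2 3 0 7 0 5
Double every second digit counting from the check-digit position (so the 1st, 3rd, 5th, ... of the partial from the right).
  doubled (with −9 where >9): 6 3 8 6 5 1 → sum 29
  kept as-is: 8 3 2 0 0 → sum 13
Total = 29 + 13 = 42.
Check digit = (10 − (42 mod 10)) mod 10 = 8.

8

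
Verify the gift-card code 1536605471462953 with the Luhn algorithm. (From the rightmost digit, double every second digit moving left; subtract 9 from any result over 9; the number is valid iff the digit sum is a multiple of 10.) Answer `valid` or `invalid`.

invalid

From the right, keep odd positions and double even positions (subtract 9 from any doubled value over 9):
  doubled (positions 2,4,...): 1 4 8 5 1 3 6 2 → sum 30
  kept (positions 1,3,...): 3 9 6 1 4 0 6 5 → sum 34
Total = 64.
64 mod 10 = 4, so the number is invalid.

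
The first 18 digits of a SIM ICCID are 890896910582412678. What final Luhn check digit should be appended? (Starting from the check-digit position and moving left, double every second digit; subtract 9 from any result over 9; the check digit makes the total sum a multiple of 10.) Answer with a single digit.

Partial digits right→left: 8 7 6 2 1 4 2 8 5 0 1 9 6 9 8 0 9 8
Double every second digit counting from the check-digit position (so the 1st, 3rd, 5th, ... of the partial from the right).
  doubled (with −9 where >9): 7 3 2 4 1 2 3 7 9 → sum 38
  kept as-is: 7 2 4 8 0 9 9 0 8 → sum 47
Total = 38 + 47 = 85.
Check digit = (10 − (85 mod 10)) mod 10 = 5.

5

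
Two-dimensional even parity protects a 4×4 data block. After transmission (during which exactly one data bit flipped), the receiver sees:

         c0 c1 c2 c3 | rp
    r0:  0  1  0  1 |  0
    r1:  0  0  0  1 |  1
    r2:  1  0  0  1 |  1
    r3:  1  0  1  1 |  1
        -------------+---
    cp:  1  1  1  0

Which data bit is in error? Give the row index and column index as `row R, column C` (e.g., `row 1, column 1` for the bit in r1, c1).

Recompute each row's even parity and compare to rp:
  r0: data parity 0, sent rp 0 → ok
  r1: data parity 1, sent rp 1 → ok
  r2: data parity 0, sent rp 1 → mismatch
  r3: data parity 1, sent rp 1 → ok
Recompute each column's even parity and compare to cp:
  c0: data parity 0, sent cp 1 → mismatch
  c1: data parity 1, sent cp 1 → ok
  c2: data parity 1, sent cp 1 → ok
  c3: data parity 0, sent cp 0 → ok
Exactly one row (r2) and one column (c0) fail → the flipped bit is at their intersection.

row 2, column 0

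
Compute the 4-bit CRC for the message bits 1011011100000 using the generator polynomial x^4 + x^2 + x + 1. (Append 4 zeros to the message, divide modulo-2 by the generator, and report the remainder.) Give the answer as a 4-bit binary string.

0101

Append 4 zeros: 10110111000000000. Divide by 10111 (XOR where the leading bit is 1):
  pos 0: 10110 XOR 10111 = 00001
  pos 4: 11110 XOR 10111 = 01001
  pos 5: 10010 XOR 10111 = 00101
  pos 7: 10100 XOR 10111 = 00011
  pos 10: 11000 XOR 10111 = 01111
  pos 11: 11110 XOR 10111 = 01001
  pos 12: 10010 XOR 10111 = 00101
Remainder (last 4 bits) = 0101. This is the CRC / FCS.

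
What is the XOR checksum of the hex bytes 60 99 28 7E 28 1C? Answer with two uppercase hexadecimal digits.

XOR the bytes together:
  start with 0x60
  0x60 ⊕ 0x99 = 0xF9
  0xF9 ⊕ 0x28 = 0xD1
  0xD1 ⊕ 0x7E = 0xAF
  0xAF ⊕ 0x28 = 0x87
  0x87 ⊕ 0x1C = 0x9B

9B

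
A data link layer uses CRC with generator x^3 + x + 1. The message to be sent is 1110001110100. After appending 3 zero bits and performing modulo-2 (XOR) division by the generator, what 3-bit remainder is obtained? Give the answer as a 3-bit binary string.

110

Append 3 zeros: 1110001110100000. Divide by 1011 (XOR where the leading bit is 1):
  pos 0: 1110 XOR 1011 = 0101
  pos 1: 1010 XOR 1011 = 0001
  pos 4: 1011 XOR 1011 = 0000
  pos 8: 1010 XOR 1011 = 0001
  pos 11: 1000 XOR 1011 = 0011
Remainder (last 3 bits) = 110. This is the CRC / FCS.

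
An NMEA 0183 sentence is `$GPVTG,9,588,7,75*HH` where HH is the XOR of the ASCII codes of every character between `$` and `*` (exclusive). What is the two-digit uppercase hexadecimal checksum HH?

XOR the ASCII codes of the payload characters:
  'G' = 0x47 → acc = 0x47
  'P' = 0x50 → acc = 0x17
  'V' = 0x56 → acc = 0x41
  'T' = 0x54 → acc = 0x15
  'G' = 0x47 → acc = 0x52
  ',' = 0x2C → acc = 0x7E
  '9' = 0x39 → acc = 0x47
  ',' = 0x2C → acc = 0x6B
  '5' = 0x35 → acc = 0x5E
  '8' = 0x38 → acc = 0x66
  '8' = 0x38 → acc = 0x5E
  ',' = 0x2C → acc = 0x72
  '7' = 0x37 → acc = 0x45
  ',' = 0x2C → acc = 0x69
  '7' = 0x37 → acc = 0x5E
  '5' = 0x35 → acc = 0x6B
Checksum = 0x6B.

6B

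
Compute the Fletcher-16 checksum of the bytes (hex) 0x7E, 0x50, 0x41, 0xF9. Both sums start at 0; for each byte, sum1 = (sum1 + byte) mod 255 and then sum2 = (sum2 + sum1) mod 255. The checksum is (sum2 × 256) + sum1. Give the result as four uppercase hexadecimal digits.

Running sums (mod 255):
  after byte 0 (0x7E): sum1=126, sum2=126
  after byte 1 (0x50): sum1=206, sum2=77
  after byte 2 (0x41): sum1=16, sum2=93
  after byte 3 (0xF9): sum1=10, sum2=103
Checksum = sum2·256 + sum1 = 103·256 + 10 = 26378 = 0x670A.

670A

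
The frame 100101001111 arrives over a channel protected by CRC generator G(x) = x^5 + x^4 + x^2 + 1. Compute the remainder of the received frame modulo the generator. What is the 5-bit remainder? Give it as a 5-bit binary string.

Modulo-2 division of 100101001111 by 110101:
  pos 0: 100101 XOR 110101 = 010000
  pos 1: 100000 XOR 110101 = 010101
  pos 2: 101010 XOR 110101 = 011111
  pos 3: 111111 XOR 110101 = 001010
  pos 5: 101011 XOR 110101 = 011110
  pos 6: 111101 XOR 110101 = 001000
Remainder = 01000 (nonzero — an error is detected).

01000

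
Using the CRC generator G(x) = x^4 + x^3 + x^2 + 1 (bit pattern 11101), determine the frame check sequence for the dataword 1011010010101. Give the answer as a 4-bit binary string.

0111

Append 4 zeros: 10110100101010000. Divide by 11101 (XOR where the leading bit is 1):
  pos 0: 10110 XOR 11101 = 01011
  pos 1: 10111 XOR 11101 = 01010
  pos 2: 10100 XOR 11101 = 01001
  pos 3: 10010 XOR 11101 = 01111
  pos 4: 11111 XOR 11101 = 00010
  pos 7: 10010 XOR 11101 = 01111
  pos 8: 11111 XOR 11101 = 00010
  pos 11: 10000 XOR 11101 = 01101
  pos 12: 11010 XOR 11101 = 00111
Remainder (last 4 bits) = 0111. This is the CRC / FCS.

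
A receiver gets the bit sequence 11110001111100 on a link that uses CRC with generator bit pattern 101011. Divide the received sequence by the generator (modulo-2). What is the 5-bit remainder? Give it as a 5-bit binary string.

Modulo-2 division of 11110001111100 by 101011:
  pos 0: 111100 XOR 101011 = 010111
  pos 1: 101110 XOR 101011 = 000101
  pos 4: 101111 XOR 101011 = 000100
  pos 7: 100110 XOR 101011 = 001101
Remainder = 11010 (nonzero — an error is detected).

11010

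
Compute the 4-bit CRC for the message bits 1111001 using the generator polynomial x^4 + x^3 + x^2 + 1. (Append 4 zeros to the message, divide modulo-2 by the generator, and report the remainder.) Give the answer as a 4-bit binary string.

0010

Append 4 zeros: 11110010000. Divide by 11101 (XOR where the leading bit is 1):
  pos 0: 11110 XOR 11101 = 00011
  pos 3: 11010 XOR 11101 = 00111
  pos 5: 11100 XOR 11101 = 00001
Remainder (last 4 bits) = 0010. This is the CRC / FCS.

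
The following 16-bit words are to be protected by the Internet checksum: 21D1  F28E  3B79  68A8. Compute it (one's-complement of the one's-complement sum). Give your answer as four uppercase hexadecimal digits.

477E

One's-complement addition (fold any carry out of bit 15 back into bit 0):
  0x21D1 + 0xF28E = 0x1145F → wrap carry → 0x1460
  0x1460 + 0x3B79 = 0x04FD9
  0x4FD9 + 0x68A8 = 0x0B881
One's-complement sum = 0xB881.
Checksum = ~0xB881 & 0xFFFF = 0x477E.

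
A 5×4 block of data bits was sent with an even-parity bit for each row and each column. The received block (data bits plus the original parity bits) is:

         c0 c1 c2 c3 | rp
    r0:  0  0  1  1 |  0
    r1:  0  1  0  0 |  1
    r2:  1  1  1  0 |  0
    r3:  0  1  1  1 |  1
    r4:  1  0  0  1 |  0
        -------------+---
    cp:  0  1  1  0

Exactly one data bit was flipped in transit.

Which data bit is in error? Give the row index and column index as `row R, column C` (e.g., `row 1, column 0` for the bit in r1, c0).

row 2, column 3

Recompute each row's even parity and compare to rp:
  r0: data parity 0, sent rp 0 → ok
  r1: data parity 1, sent rp 1 → ok
  r2: data parity 1, sent rp 0 → mismatch
  r3: data parity 1, sent rp 1 → ok
  r4: data parity 0, sent rp 0 → ok
Recompute each column's even parity and compare to cp:
  c0: data parity 0, sent cp 0 → ok
  c1: data parity 1, sent cp 1 → ok
  c2: data parity 1, sent cp 1 → ok
  c3: data parity 1, sent cp 0 → mismatch
Exactly one row (r2) and one column (c3) fail → the flipped bit is at their intersection.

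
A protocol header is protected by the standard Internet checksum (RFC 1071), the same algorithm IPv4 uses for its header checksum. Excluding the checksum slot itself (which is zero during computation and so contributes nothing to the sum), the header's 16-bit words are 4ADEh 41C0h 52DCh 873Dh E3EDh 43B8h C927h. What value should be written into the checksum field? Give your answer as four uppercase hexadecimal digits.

One's-complement addition (fold any carry out of bit 15 back into bit 0):
  0x4ADE + 0x41C0 = 0x08C9E
  0x8C9E + 0x52DC = 0x0DF7A
  0xDF7A + 0x873D = 0x166B7 → wrap carry → 0x66B8
  0x66B8 + 0xE3ED = 0x14AA5 → wrap carry → 0x4AA6
  0x4AA6 + 0x43B8 = 0x08E5E
  0x8E5E + 0xC927 = 0x15785 → wrap carry → 0x5786
One's-complement sum = 0x5786.
Checksum = ~0x5786 & 0xFFFF = 0xA879.

A879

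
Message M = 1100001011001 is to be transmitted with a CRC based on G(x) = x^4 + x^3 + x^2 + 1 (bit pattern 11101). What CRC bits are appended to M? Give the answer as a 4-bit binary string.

Append 4 zeros: 11000010110010000. Divide by 11101 (XOR where the leading bit is 1):
  pos 0: 11000 XOR 11101 = 00101
  pos 2: 10101 XOR 11101 = 01000
  pos 3: 10000 XOR 11101 = 01101
  pos 4: 11011 XOR 11101 = 00110
  pos 6: 11010 XOR 11101 = 00111
  pos 8: 11101 XOR 11101 = 00000
Remainder (last 4 bits) = 0000. This is the CRC / FCS.

0000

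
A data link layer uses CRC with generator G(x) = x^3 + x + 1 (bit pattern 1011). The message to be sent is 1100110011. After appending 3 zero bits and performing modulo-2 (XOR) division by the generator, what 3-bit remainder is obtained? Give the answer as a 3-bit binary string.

Append 3 zeros: 1100110011000. Divide by 1011 (XOR where the leading bit is 1):
  pos 0: 1100 XOR 1011 = 0111
  pos 1: 1111 XOR 1011 = 0100
  pos 2: 1001 XOR 1011 = 0010
  pos 4: 1000 XOR 1011 = 0011
  pos 6: 1111 XOR 1011 = 0100
  pos 7: 1000 XOR 1011 = 0011
  pos 9: 1100 XOR 1011 = 0111
Remainder (last 3 bits) = 111. This is the CRC / FCS.

111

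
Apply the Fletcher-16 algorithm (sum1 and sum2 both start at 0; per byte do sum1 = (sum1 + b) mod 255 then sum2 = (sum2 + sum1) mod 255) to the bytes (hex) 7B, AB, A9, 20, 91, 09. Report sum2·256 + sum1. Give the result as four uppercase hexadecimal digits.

Running sums (mod 255):
  after byte 0 (7B): sum1=123, sum2=123
  after byte 1 (AB): sum1=39, sum2=162
  after byte 2 (A9): sum1=208, sum2=115
  after byte 3 (20): sum1=240, sum2=100
  after byte 4 (91): sum1=130, sum2=230
  after byte 5 (09): sum1=139, sum2=114
Checksum = sum2·256 + sum1 = 114·256 + 139 = 29323 = 0x728B.

728B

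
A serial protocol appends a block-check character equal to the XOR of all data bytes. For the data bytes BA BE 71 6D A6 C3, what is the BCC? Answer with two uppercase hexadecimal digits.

7D

XOR the bytes together:
  start with 0xBA
  0xBA ⊕ 0xBE = 0x04
  0x04 ⊕ 0x71 = 0x75
  0x75 ⊕ 0x6D = 0x18
  0x18 ⊕ 0xA6 = 0xBE
  0xBE ⊕ 0xC3 = 0x7D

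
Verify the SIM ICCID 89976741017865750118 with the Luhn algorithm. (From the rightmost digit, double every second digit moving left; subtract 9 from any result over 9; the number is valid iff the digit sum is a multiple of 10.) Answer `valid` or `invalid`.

From the right, keep odd positions and double even positions (subtract 9 from any doubled value over 9):
  doubled (positions 2,4,...): 2 0 5 3 5 0 8 3 9 7 → sum 42
  kept (positions 1,3,...): 8 1 5 5 8 1 1 7 7 9 → sum 52
Total = 94.
94 mod 10 = 4, so the number is invalid.

invalid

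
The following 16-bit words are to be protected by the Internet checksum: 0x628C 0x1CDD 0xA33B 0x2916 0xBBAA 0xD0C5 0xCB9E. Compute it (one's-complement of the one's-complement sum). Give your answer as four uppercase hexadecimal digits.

One's-complement addition (fold any carry out of bit 15 back into bit 0):
  0x628C + 0x1CDD = 0x07F69
  0x7F69 + 0xA33B = 0x122A4 → wrap carry → 0x22A5
  0x22A5 + 0x2916 = 0x04BBB
  0x4BBB + 0xBBAA = 0x10765 → wrap carry → 0x0766
  0x0766 + 0xD0C5 = 0x0D82B
  0xD82B + 0xCB9E = 0x1A3C9 → wrap carry → 0xA3CA
One's-complement sum = 0xA3CA.
Checksum = ~0xA3CA & 0xFFFF = 0x5C35.

5C35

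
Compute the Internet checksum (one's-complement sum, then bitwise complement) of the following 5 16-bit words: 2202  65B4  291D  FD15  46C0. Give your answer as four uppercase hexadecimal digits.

0B56

One's-complement addition (fold any carry out of bit 15 back into bit 0):
  0x2202 + 0x65B4 = 0x087B6
  0x87B6 + 0x291D = 0x0B0D3
  0xB0D3 + 0xFD15 = 0x1ADE8 → wrap carry → 0xADE9
  0xADE9 + 0x46C0 = 0x0F4A9
One's-complement sum = 0xF4A9.
Checksum = ~0xF4A9 & 0xFFFF = 0x0B56.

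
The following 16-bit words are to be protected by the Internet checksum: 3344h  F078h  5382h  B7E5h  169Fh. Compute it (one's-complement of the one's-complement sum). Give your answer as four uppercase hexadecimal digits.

One's-complement addition (fold any carry out of bit 15 back into bit 0):
  0x3344 + 0xF078 = 0x123BC → wrap carry → 0x23BD
  0x23BD + 0x5382 = 0x0773F
  0x773F + 0xB7E5 = 0x12F24 → wrap carry → 0x2F25
  0x2F25 + 0x169F = 0x045C4
One's-complement sum = 0x45C4.
Checksum = ~0x45C4 & 0xFFFF = 0xBA3B.

BA3B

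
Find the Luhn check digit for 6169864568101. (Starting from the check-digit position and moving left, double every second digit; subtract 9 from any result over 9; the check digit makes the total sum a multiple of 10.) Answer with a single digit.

Partial digits right→left: 1 0 1 8 6 5 4 6 8 9 6 1 6
Double every second digit counting from the check-digit position (so the 1st, 3rd, 5th, ... of the partial from the right).
  doubled (with −9 where >9): 2 2 3 8 7 3 3 → sum 28
  kept as-is: 0 8 5 6 9 1 → sum 29
Total = 28 + 29 = 57.
Check digit = (10 − (57 mod 10)) mod 10 = 3.

3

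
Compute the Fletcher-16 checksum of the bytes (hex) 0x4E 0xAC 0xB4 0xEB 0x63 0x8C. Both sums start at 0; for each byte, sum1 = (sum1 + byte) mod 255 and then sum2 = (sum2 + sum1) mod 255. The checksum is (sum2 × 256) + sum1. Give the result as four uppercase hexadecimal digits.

1F8B

Running sums (mod 255):
  after byte 0 (0x4E): sum1=78, sum2=78
  after byte 1 (0xAC): sum1=250, sum2=73
  after byte 2 (0xB4): sum1=175, sum2=248
  after byte 3 (0xEB): sum1=155, sum2=148
  after byte 4 (0x63): sum1=254, sum2=147
  after byte 5 (0x8C): sum1=139, sum2=31
Checksum = sum2·256 + sum1 = 31·256 + 139 = 8075 = 0x1F8B.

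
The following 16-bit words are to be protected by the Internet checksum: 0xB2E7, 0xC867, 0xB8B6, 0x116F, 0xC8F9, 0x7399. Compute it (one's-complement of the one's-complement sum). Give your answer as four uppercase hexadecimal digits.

One's-complement addition (fold any carry out of bit 15 back into bit 0):
  0xB2E7 + 0xC867 = 0x17B4E → wrap carry → 0x7B4F
  0x7B4F + 0xB8B6 = 0x13405 → wrap carry → 0x3406
  0x3406 + 0x116F = 0x04575
  0x4575 + 0xC8F9 = 0x10E6E → wrap carry → 0x0E6F
  0x0E6F + 0x7399 = 0x08208
One's-complement sum = 0x8208.
Checksum = ~0x8208 & 0xFFFF = 0x7DF7.

7DF7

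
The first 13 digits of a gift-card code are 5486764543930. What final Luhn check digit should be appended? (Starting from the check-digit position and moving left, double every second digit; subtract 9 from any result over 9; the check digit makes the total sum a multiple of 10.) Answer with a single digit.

5

Partial digits right→left: 0 3 9 3 4 5 4 6 7 6 8 4 5
Double every second digit counting from the check-digit position (so the 1st, 3rd, 5th, ... of the partial from the right).
  doubled (with −9 where >9): 0 9 8 8 5 7 1 → sum 38
  kept as-is: 3 3 5 6 6 4 → sum 27
Total = 38 + 27 = 65.
Check digit = (10 − (65 mod 10)) mod 10 = 5.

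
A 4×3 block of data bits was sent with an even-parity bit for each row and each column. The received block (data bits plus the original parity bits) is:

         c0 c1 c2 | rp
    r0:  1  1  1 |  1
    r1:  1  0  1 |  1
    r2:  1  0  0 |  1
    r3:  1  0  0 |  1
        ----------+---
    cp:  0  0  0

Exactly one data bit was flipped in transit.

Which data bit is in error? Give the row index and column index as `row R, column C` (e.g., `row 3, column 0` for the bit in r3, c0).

row 1, column 1

Recompute each row's even parity and compare to rp:
  r0: data parity 1, sent rp 1 → ok
  r1: data parity 0, sent rp 1 → mismatch
  r2: data parity 1, sent rp 1 → ok
  r3: data parity 1, sent rp 1 → ok
Recompute each column's even parity and compare to cp:
  c0: data parity 0, sent cp 0 → ok
  c1: data parity 1, sent cp 0 → mismatch
  c2: data parity 0, sent cp 0 → ok
Exactly one row (r1) and one column (c1) fail → the flipped bit is at their intersection.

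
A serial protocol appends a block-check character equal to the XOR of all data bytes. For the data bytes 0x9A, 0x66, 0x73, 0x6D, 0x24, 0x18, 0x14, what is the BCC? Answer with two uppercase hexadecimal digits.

CA

XOR the bytes together:
  start with 0x9A
  0x9A ⊕ 0x66 = 0xFC
  0xFC ⊕ 0x73 = 0x8F
  0x8F ⊕ 0x6D = 0xE2
  0xE2 ⊕ 0x24 = 0xC6
  0xC6 ⊕ 0x18 = 0xDE
  0xDE ⊕ 0x14 = 0xCA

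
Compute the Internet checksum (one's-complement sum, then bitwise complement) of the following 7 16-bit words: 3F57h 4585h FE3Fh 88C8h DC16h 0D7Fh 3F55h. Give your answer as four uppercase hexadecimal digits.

One's-complement addition (fold any carry out of bit 15 back into bit 0):
  0x3F57 + 0x4585 = 0x084DC
  0x84DC + 0xFE3F = 0x1831B → wrap carry → 0x831C
  0x831C + 0x88C8 = 0x10BE4 → wrap carry → 0x0BE5
  0x0BE5 + 0xDC16 = 0x0E7FB
  0xE7FB + 0x0D7F = 0x0F57A
  0xF57A + 0x3F55 = 0x134CF → wrap carry → 0x34D0
One's-complement sum = 0x34D0.
Checksum = ~0x34D0 & 0xFFFF = 0xCB2F.

CB2F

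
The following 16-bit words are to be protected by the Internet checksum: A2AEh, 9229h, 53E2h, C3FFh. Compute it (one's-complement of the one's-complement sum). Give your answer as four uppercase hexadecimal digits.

One's-complement addition (fold any carry out of bit 15 back into bit 0):
  0xA2AE + 0x9229 = 0x134D7 → wrap carry → 0x34D8
  0x34D8 + 0x53E2 = 0x088BA
  0x88BA + 0xC3FF = 0x14CB9 → wrap carry → 0x4CBA
One's-complement sum = 0x4CBA.
Checksum = ~0x4CBA & 0xFFFF = 0xB345.

B345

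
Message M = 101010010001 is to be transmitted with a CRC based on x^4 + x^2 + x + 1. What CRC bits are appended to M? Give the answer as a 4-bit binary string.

1011

Append 4 zeros: 1010100100010000. Divide by 10111 (XOR where the leading bit is 1):
  pos 0: 10101 XOR 10111 = 00010
  pos 3: 10001 XOR 10111 = 00110
  pos 5: 11000 XOR 10111 = 01111
  pos 6: 11110 XOR 10111 = 01001
  pos 7: 10011 XOR 10111 = 00100
  pos 9: 10000 XOR 10111 = 00111
  pos 11: 11100 XOR 10111 = 01011
Remainder (last 4 bits) = 1011. This is the CRC / FCS.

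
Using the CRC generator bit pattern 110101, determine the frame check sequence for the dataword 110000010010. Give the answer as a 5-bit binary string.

00101

Append 5 zeros: 11000001001000000. Divide by 110101 (XOR where the leading bit is 1):
  pos 0: 110000 XOR 110101 = 000101
  pos 3: 101010 XOR 110101 = 011111
  pos 4: 111110 XOR 110101 = 001011
  pos 6: 101110 XOR 110101 = 011011
  pos 7: 110110 XOR 110101 = 000011
  pos 11: 110000 XOR 110101 = 000101
Remainder (last 5 bits) = 00101. This is the CRC / FCS.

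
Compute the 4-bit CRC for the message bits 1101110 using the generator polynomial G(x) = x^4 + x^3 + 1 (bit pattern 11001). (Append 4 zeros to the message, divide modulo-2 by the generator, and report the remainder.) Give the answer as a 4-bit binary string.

1100

Append 4 zeros: 11011100000. Divide by 11001 (XOR where the leading bit is 1):
  pos 0: 11011 XOR 11001 = 00010
  pos 3: 10100 XOR 11001 = 01101
  pos 4: 11010 XOR 11001 = 00011
Remainder (last 4 bits) = 1100. This is the CRC / FCS.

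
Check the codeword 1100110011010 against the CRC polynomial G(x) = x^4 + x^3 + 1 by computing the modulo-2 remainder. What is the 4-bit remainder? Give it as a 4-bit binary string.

Modulo-2 division of 1100110011010 by 11001:
  pos 0: 11001 XOR 11001 = 00000
  pos 5: 10011 XOR 11001 = 01010
  pos 6: 10100 XOR 11001 = 01101
  pos 7: 11011 XOR 11001 = 00010
Remainder = 0100 (nonzero — an error is detected).

0100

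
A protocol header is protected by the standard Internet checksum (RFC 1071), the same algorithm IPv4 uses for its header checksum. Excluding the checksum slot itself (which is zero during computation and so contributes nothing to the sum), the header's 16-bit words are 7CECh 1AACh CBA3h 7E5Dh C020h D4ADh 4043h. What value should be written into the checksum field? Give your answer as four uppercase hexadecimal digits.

4954

One's-complement addition (fold any carry out of bit 15 back into bit 0):
  0x7CEC + 0x1AAC = 0x09798
  0x9798 + 0xCBA3 = 0x1633B → wrap carry → 0x633C
  0x633C + 0x7E5D = 0x0E199
  0xE199 + 0xC020 = 0x1A1B9 → wrap carry → 0xA1BA
  0xA1BA + 0xD4AD = 0x17667 → wrap carry → 0x7668
  0x7668 + 0x4043 = 0x0B6AB
One's-complement sum = 0xB6AB.
Checksum = ~0xB6AB & 0xFFFF = 0x4954.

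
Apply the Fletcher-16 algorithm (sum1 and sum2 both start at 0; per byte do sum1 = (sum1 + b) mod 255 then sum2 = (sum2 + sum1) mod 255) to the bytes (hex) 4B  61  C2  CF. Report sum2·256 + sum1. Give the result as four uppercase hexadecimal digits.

Running sums (mod 255):
  after byte 0 (4B): sum1=75, sum2=75
  after byte 1 (61): sum1=172, sum2=247
  after byte 2 (C2): sum1=111, sum2=103
  after byte 3 (CF): sum1=63, sum2=166
Checksum = sum2·256 + sum1 = 166·256 + 63 = 42559 = 0xA63F.

A63F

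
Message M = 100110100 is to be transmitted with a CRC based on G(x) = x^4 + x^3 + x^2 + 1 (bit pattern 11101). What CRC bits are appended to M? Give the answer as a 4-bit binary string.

Append 4 zeros: 1001101000000. Divide by 11101 (XOR where the leading bit is 1):
  pos 0: 10011 XOR 11101 = 01110
  pos 1: 11100 XOR 11101 = 00001
  pos 5: 11000 XOR 11101 = 00101
  pos 7: 10100 XOR 11101 = 01001
  pos 8: 10010 XOR 11101 = 01111
Remainder (last 4 bits) = 1111. This is the CRC / FCS.

1111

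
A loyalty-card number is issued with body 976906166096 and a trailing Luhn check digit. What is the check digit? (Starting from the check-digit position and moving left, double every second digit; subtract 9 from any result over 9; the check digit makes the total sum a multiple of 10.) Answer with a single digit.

Partial digits right→left: 6 9 0 6 6 1 6 0 9 6 7 9
Double every second digit counting from the check-digit position (so the 1st, 3rd, 5th, ... of the partial from the right).
  doubled (with −9 where >9): 3 0 3 3 9 5 → sum 23
  kept as-is: 9 6 1 0 6 9 → sum 31
Total = 23 + 31 = 54.
Check digit = (10 − (54 mod 10)) mod 10 = 6.

6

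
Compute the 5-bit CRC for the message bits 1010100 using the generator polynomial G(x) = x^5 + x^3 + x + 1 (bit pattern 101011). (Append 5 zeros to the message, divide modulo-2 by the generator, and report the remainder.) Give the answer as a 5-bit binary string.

10110

Append 5 zeros: 101010000000. Divide by 101011 (XOR where the leading bit is 1):
  pos 0: 101010 XOR 101011 = 000001
  pos 5: 100000 XOR 101011 = 001011
Remainder (last 5 bits) = 10110. This is the CRC / FCS.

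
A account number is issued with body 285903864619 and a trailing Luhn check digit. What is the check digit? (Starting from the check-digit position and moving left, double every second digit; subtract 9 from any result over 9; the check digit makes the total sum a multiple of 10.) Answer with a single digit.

3

Partial digits right→left: 9 1 6 4 6 8 3 0 9 5 8 2
Double every second digit counting from the check-digit position (so the 1st, 3rd, 5th, ... of the partial from the right).
  doubled (with −9 where >9): 9 3 3 6 9 7 → sum 37
  kept as-is: 1 4 8 0 5 2 → sum 20
Total = 37 + 20 = 57.
Check digit = (10 − (57 mod 10)) mod 10 = 3.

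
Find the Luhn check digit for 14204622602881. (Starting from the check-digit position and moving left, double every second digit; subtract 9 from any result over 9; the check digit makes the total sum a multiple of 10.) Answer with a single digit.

1

Partial digits right→left: 1 8 8 2 0 6 2 2 6 4 0 2 4 1
Double every second digit counting from the check-digit position (so the 1st, 3rd, 5th, ... of the partial from the right).
  doubled (with −9 where >9): 2 7 0 4 3 0 8 → sum 24
  kept as-is: 8 2 6 2 4 2 1 → sum 25
Total = 24 + 25 = 49.
Check digit = (10 − (49 mod 10)) mod 10 = 1.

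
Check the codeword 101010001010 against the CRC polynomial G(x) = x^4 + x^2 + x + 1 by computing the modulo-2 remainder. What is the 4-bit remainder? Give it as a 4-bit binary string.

Modulo-2 division of 101010001010 by 10111:
  pos 0: 10101 XOR 10111 = 00010
  pos 3: 10000 XOR 10111 = 00111
  pos 5: 11110 XOR 10111 = 01001
  pos 6: 10011 XOR 10111 = 00100
Remainder = 1000 (nonzero — an error is detected).

1000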